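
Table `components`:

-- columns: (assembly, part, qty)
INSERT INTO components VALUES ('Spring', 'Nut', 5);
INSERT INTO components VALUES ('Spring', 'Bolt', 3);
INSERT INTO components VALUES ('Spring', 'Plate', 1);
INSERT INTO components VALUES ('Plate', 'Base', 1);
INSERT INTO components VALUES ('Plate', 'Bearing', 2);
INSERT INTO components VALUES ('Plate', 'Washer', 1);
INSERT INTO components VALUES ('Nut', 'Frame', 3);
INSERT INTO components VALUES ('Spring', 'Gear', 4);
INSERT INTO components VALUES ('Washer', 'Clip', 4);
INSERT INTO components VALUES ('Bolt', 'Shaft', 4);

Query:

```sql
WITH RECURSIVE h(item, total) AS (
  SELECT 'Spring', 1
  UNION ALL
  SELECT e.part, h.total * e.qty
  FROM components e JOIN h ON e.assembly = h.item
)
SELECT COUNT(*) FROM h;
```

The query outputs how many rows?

Base: (Spring, total=1).
Iteration 1: components of {Spring} -> Bolt = 1*3 = 3, Gear = 1*4 = 4, Nut = 1*5 = 5, Plate = 1*1 = 1.
Iteration 2: components of {Bolt,Gear,Nut,Plate} -> Base = 1*1 = 1, Bearing = 1*2 = 2, Frame = 5*3 = 15, Shaft = 3*4 = 12, Washer = 1*1 = 1.
Iteration 3: components of {Base,Bearing,Frame,Shaft,Washer} -> Clip = 1*4 = 4.
Iteration 4: no further components; recursion stops.
Total rows emitted: 11.

11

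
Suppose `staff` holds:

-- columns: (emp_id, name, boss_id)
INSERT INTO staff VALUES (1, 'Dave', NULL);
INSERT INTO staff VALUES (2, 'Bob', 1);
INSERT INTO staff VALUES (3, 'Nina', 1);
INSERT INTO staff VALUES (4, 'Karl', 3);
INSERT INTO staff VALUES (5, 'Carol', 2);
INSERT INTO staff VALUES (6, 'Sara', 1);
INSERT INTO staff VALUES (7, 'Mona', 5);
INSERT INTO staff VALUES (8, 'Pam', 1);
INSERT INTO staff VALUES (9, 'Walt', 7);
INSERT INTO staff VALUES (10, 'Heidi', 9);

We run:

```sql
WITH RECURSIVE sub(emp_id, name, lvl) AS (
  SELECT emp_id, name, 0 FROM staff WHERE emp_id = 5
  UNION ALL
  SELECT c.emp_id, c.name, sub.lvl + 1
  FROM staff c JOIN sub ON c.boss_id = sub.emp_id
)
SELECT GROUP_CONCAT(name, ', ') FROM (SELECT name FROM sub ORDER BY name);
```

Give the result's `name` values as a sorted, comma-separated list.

Base: emp_id=5 (Carol) at lvl 0.
Iteration 1: rows with boss_id in {5} -> Mona (id 7, lvl 1).
Iteration 2: rows with boss_id in {7} -> Walt (id 9, lvl 2).
Iteration 3: rows with boss_id in {9} -> Heidi (id 10, lvl 3).
Iteration 4: no rows with boss_id in {10}; recursion stops.

Carol, Heidi, Mona, Walt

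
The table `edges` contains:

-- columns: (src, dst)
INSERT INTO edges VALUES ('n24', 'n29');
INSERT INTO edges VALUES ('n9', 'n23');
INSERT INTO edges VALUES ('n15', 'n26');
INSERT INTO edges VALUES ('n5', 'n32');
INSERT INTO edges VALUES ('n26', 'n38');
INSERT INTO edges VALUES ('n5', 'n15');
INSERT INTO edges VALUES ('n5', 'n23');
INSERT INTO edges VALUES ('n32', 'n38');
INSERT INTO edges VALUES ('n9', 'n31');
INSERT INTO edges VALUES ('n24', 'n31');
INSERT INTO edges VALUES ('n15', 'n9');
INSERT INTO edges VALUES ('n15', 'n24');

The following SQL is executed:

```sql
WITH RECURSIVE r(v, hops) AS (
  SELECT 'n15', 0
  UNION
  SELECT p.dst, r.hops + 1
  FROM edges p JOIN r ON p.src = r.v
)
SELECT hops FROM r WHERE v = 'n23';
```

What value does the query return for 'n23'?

2

Base: (n15, hops=0).
Iteration 1: edges from {n15} -> (n24, hops=1), (n26, hops=1), (n9, hops=1).
Iteration 2: edges from {n24,n26,n9} -> (n23, hops=2), (n29, hops=2), (n31, hops=2), (n38, hops=2). [UNION drops 1 duplicate row(s)]
Iteration 3: no outgoing edges from {n23,n29,n31,n38}; recursion stops.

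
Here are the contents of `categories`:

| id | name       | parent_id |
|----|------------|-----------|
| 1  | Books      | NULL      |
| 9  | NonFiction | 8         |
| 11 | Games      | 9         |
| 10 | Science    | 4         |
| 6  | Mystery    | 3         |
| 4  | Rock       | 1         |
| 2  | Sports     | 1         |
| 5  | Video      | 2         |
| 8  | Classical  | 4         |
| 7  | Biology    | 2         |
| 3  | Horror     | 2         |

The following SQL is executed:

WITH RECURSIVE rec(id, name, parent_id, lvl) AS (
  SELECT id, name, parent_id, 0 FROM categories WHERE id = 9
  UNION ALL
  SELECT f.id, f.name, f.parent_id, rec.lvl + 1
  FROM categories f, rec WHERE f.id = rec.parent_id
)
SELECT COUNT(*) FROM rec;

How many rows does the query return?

Base: id=9 (NonFiction), parent_id=8, lvl 0.
Iteration 1: join on id=8 -> Classical (id 8, parent_id=4, lvl 1).
Iteration 2: join on id=4 -> Rock (id 4, parent_id=1, lvl 2).
Iteration 3: join on id=1 -> Books (id 1, parent_id=NULL, lvl 3).
Iteration 4: parent_id is NULL; no match; recursion stops.
Total rows emitted: 4.

4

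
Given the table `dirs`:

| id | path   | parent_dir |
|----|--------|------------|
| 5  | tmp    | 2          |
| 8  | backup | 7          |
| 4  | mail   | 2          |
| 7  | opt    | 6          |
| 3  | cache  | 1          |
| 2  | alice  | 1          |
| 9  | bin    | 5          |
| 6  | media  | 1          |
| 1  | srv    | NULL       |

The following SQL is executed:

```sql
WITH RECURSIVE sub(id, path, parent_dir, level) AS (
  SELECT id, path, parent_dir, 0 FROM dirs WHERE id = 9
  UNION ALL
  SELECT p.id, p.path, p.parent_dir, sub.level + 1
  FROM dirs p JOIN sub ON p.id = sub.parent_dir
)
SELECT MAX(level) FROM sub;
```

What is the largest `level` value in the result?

Base: id=9 (bin), parent_dir=5, level 0.
Iteration 1: join on id=5 -> tmp (id 5, parent_dir=2, level 1).
Iteration 2: join on id=2 -> alice (id 2, parent_dir=1, level 2).
Iteration 3: join on id=1 -> srv (id 1, parent_dir=NULL, level 3).
Iteration 4: parent_dir is NULL; no match; recursion stops.
level values: 0, 1, 2, 3; the maximum is 3.

3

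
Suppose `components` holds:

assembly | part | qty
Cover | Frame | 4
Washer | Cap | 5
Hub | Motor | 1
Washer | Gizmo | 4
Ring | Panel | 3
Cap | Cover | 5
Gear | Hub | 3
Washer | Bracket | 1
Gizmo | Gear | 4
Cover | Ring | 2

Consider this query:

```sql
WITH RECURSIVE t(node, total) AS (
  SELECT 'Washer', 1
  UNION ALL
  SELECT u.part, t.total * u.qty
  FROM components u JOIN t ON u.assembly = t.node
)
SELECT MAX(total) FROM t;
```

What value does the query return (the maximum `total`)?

150

Base: (Washer, total=1).
Iteration 1: components of {Washer} -> Bracket = 1*1 = 1, Cap = 1*5 = 5, Gizmo = 1*4 = 4.
Iteration 2: components of {Bracket,Cap,Gizmo} -> Cover = 5*5 = 25, Gear = 4*4 = 16.
Iteration 3: components of {Cover,Gear} -> Frame = 25*4 = 100, Hub = 16*3 = 48, Ring = 25*2 = 50.
Iteration 4: components of {Frame,Hub,Ring} -> Motor = 48*1 = 48, Panel = 50*3 = 150.
Iteration 5: no further components; recursion stops.
total values: 1, 4, 5, 1, 16, 25, 48, 100, 50, 48, 150; the maximum is 150.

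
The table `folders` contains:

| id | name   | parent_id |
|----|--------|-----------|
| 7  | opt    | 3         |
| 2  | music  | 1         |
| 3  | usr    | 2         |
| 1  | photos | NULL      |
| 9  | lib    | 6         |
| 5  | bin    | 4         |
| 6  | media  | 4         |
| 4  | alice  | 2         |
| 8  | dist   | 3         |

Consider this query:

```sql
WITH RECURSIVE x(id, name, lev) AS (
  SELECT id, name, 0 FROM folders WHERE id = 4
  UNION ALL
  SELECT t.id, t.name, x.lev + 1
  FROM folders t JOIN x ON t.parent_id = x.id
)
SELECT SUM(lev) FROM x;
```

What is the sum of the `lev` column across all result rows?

Base: id=4 (alice) at lev 0.
Iteration 1: rows with parent_id in {4} -> bin (id 5, lev 1), media (id 6, lev 1).
Iteration 2: rows with parent_id in {5,6} -> lib (id 9, lev 2).
Iteration 3: no rows with parent_id in {9}; recursion stops.
SUM(lev) = 0 + 1 + 1 + 2 = 4.

4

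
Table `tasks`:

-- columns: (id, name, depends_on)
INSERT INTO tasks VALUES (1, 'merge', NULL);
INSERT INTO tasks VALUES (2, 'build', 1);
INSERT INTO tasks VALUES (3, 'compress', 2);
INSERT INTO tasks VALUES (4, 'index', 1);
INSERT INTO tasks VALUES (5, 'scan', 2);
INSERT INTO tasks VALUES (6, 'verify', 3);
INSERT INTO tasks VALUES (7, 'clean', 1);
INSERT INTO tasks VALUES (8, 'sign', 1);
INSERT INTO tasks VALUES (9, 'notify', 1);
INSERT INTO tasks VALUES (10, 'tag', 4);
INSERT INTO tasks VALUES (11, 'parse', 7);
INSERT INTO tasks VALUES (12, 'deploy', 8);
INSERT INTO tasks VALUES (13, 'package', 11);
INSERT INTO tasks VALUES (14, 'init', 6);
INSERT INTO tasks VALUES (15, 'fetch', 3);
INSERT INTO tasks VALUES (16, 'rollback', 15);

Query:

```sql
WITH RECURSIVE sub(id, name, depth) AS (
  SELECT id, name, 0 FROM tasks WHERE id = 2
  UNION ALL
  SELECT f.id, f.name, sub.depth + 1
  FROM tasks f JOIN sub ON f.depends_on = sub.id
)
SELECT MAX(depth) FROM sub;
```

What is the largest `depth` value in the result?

Base: id=2 (build) at depth 0.
Iteration 1: rows with depends_on in {2} -> compress (id 3, depth 1), scan (id 5, depth 1).
Iteration 2: rows with depends_on in {3,5} -> verify (id 6, depth 2), fetch (id 15, depth 2).
Iteration 3: rows with depends_on in {6,15} -> init (id 14, depth 3), rollback (id 16, depth 3).
Iteration 4: no rows with depends_on in {14,16}; recursion stops.
depth values: 0, 1, 1, 2, 2, 3, 3; the maximum is 3.

3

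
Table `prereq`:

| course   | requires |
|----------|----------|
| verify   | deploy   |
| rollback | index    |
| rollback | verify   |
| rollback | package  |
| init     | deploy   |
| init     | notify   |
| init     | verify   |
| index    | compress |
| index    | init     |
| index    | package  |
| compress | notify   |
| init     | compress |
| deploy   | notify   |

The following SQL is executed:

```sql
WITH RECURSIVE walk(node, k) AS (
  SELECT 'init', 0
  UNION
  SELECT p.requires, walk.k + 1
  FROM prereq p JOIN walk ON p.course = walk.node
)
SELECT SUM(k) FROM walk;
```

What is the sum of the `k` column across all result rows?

11

Base: (init, k=0).
Iteration 1: edges from {init} -> (compress, k=1), (deploy, k=1), (notify, k=1), (verify, k=1).
Iteration 2: edges from {compress,deploy,notify,verify} -> (deploy, k=2), (notify, k=2). [UNION drops 1 duplicate row(s)]
Iteration 3: edges from {deploy,notify} -> (notify, k=3).
Iteration 4: no outgoing edges from {notify}; recursion stops.
SUM(k) = 0 + 1 + 1 + 1 + 1 + 2 + 2 + 3 = 11.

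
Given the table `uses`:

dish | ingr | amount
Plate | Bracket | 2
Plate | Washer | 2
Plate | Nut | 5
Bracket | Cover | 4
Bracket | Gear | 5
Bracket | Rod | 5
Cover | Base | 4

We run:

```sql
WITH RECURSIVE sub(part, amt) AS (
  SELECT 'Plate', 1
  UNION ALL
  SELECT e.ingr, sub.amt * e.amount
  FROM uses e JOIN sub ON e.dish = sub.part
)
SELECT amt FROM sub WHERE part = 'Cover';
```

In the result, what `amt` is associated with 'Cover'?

8

Base: (Plate, amt=1).
Iteration 1: components of {Plate} -> Bracket = 1*2 = 2, Nut = 1*5 = 5, Washer = 1*2 = 2.
Iteration 2: components of {Bracket,Nut,Washer} -> Cover = 2*4 = 8, Gear = 2*5 = 10, Rod = 2*5 = 10.
Iteration 3: components of {Cover,Gear,Rod} -> Base = 8*4 = 32.
Iteration 4: no further components; recursion stops.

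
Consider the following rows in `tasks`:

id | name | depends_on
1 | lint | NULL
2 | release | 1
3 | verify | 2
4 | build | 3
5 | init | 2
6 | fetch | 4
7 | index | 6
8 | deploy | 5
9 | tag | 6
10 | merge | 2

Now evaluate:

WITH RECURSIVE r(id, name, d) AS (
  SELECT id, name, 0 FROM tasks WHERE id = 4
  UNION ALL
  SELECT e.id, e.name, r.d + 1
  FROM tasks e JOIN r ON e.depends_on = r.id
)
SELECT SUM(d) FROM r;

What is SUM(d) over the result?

5

Base: id=4 (build) at d 0.
Iteration 1: rows with depends_on in {4} -> fetch (id 6, d 1).
Iteration 2: rows with depends_on in {6} -> index (id 7, d 2), tag (id 9, d 2).
Iteration 3: no rows with depends_on in {7,9}; recursion stops.
SUM(d) = 0 + 1 + 2 + 2 = 5.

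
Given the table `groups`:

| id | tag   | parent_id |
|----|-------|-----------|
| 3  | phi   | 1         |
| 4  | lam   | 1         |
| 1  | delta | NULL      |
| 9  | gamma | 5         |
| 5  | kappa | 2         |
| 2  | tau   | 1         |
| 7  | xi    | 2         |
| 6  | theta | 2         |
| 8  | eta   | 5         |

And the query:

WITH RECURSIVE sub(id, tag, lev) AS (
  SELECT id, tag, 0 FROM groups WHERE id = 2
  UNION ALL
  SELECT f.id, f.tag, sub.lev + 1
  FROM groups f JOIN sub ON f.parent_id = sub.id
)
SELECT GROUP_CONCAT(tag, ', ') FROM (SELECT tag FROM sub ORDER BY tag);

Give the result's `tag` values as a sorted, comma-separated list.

Base: id=2 (tau) at lev 0.
Iteration 1: rows with parent_id in {2} -> kappa (id 5, lev 1), theta (id 6, lev 1), xi (id 7, lev 1).
Iteration 2: rows with parent_id in {5,6,7} -> eta (id 8, lev 2), gamma (id 9, lev 2).
Iteration 3: no rows with parent_id in {8,9}; recursion stops.

eta, gamma, kappa, tau, theta, xi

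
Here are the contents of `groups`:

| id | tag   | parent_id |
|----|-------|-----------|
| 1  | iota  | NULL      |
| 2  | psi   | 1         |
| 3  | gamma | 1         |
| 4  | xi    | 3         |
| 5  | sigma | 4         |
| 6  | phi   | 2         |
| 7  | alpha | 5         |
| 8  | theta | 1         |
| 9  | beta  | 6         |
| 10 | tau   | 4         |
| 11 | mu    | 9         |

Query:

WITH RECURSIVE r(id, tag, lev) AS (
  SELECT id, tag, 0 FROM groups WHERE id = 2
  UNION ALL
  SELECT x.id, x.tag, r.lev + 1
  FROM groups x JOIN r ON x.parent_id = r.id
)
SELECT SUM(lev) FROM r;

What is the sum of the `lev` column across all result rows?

Base: id=2 (psi) at lev 0.
Iteration 1: rows with parent_id in {2} -> phi (id 6, lev 1).
Iteration 2: rows with parent_id in {6} -> beta (id 9, lev 2).
Iteration 3: rows with parent_id in {9} -> mu (id 11, lev 3).
Iteration 4: no rows with parent_id in {11}; recursion stops.
SUM(lev) = 0 + 1 + 2 + 3 = 6.

6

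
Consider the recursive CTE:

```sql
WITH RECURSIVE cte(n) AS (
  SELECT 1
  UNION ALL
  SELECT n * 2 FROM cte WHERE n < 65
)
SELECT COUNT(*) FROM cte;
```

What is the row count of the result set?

8

Base: n=1.
Iteration 1: 1 < 65 holds -> n = 1 * 2 = 2.
Iteration 2: 2 < 65 holds -> n = 2 * 2 = 4.
Iteration 3: 4 < 65 holds -> n = 4 * 2 = 8.
Iteration 4: 8 < 65 holds -> n = 8 * 2 = 16.
Iteration 5: 16 < 65 holds -> n = 16 * 2 = 32.
Iteration 6: 32 < 65 holds -> n = 32 * 2 = 64.
Iteration 7: 64 < 65 holds -> n = 64 * 2 = 128.
Iteration 8: 128 < 65 fails; recursion stops.
Total rows emitted: 8.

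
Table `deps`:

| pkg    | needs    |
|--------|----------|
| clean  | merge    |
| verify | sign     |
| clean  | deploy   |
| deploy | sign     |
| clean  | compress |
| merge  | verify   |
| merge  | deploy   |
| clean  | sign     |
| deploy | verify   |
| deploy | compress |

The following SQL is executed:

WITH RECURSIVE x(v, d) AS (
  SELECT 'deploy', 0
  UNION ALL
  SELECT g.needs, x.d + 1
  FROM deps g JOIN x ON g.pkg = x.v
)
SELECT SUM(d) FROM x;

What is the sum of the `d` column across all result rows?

5

Base: (deploy, d=0).
Iteration 1: edges from {deploy} -> (compress, d=1), (sign, d=1), (verify, d=1).
Iteration 2: edges from {compress,sign,verify} -> (sign, d=2).
Iteration 3: no outgoing edges from {sign}; recursion stops.
SUM(d) = 0 + 1 + 1 + 1 + 2 = 5.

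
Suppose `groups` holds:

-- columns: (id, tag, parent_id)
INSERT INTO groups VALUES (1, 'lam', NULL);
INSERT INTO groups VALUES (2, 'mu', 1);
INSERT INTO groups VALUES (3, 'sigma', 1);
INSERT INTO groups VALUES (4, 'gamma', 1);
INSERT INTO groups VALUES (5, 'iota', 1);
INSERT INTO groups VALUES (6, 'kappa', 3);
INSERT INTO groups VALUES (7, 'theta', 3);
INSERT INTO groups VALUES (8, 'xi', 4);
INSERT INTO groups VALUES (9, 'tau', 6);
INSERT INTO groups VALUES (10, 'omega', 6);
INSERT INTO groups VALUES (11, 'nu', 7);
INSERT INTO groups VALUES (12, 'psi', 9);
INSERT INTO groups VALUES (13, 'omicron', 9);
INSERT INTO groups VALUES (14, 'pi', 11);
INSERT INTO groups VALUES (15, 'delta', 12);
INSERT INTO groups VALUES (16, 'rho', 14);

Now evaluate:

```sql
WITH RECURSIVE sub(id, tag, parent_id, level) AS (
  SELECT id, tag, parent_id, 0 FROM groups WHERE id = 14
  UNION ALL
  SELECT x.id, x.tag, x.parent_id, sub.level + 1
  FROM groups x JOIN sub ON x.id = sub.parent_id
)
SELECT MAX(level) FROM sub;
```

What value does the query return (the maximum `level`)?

Base: id=14 (pi), parent_id=11, level 0.
Iteration 1: join on id=11 -> nu (id 11, parent_id=7, level 1).
Iteration 2: join on id=7 -> theta (id 7, parent_id=3, level 2).
Iteration 3: join on id=3 -> sigma (id 3, parent_id=1, level 3).
Iteration 4: join on id=1 -> lam (id 1, parent_id=NULL, level 4).
Iteration 5: parent_id is NULL; no match; recursion stops.
level values: 0, 1, 2, 3, 4; the maximum is 4.

4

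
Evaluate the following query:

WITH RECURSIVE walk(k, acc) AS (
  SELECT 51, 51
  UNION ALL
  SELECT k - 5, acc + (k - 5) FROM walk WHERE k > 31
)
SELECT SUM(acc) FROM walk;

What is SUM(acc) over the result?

Base: k=51, acc=51.
Iteration 1: 51 > 31 holds -> k = 51 - 5 = 46, acc = 51 + 46 = 97.
Iteration 2: 46 > 31 holds -> k = 46 - 5 = 41, acc = 97 + 41 = 138.
Iteration 3: 41 > 31 holds -> k = 41 - 5 = 36, acc = 138 + 36 = 174.
Iteration 4: 36 > 31 holds -> k = 36 - 5 = 31, acc = 174 + 31 = 205.
Iteration 5: 31 > 31 fails; recursion stops.
SUM(acc) = 51 + 97 + 138 + 174 + 205 = 665.

665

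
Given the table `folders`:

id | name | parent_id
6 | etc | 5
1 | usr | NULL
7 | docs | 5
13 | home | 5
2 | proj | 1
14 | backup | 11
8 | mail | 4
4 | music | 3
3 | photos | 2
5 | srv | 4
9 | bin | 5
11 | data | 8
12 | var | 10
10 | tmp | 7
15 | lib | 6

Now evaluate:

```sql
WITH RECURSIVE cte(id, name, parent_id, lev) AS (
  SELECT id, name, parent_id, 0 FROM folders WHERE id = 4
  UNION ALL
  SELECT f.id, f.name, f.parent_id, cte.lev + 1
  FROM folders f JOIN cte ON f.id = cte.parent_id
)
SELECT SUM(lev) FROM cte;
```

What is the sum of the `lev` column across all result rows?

Base: id=4 (music), parent_id=3, lev 0.
Iteration 1: join on id=3 -> photos (id 3, parent_id=2, lev 1).
Iteration 2: join on id=2 -> proj (id 2, parent_id=1, lev 2).
Iteration 3: join on id=1 -> usr (id 1, parent_id=NULL, lev 3).
Iteration 4: parent_id is NULL; no match; recursion stops.
SUM(lev) = 0 + 1 + 2 + 3 = 6.

6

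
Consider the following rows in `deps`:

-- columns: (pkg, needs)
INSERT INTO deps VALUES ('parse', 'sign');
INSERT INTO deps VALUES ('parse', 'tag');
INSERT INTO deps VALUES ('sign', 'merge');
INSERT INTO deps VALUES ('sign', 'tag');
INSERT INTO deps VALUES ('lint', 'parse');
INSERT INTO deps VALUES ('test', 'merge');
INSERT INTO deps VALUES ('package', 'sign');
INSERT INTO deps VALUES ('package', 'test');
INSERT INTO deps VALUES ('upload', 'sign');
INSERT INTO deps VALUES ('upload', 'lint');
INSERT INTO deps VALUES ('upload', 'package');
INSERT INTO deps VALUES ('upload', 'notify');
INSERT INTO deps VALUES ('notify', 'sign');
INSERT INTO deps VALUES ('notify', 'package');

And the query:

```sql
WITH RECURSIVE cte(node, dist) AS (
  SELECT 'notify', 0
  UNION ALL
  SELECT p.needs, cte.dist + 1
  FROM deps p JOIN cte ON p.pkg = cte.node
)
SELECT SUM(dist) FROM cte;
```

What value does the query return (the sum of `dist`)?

19

Base: (notify, dist=0).
Iteration 1: edges from {notify} -> (package, dist=1), (sign, dist=1).
Iteration 2: edges from {package,sign} -> (merge, dist=2), (sign, dist=2), (tag, dist=2), (test, dist=2).
Iteration 3: edges from {merge,sign,tag,test} -> (merge, dist=3) x2, (tag, dist=3). [UNION ALL keeps all 3 new rows, including repeats]
Iteration 4: no outgoing edges from {merge,tag}; recursion stops.
SUM(dist) = 0 + 1 + 1 + 2 + 2 + 2 + 2 + 3 + 3 + 3 = 19.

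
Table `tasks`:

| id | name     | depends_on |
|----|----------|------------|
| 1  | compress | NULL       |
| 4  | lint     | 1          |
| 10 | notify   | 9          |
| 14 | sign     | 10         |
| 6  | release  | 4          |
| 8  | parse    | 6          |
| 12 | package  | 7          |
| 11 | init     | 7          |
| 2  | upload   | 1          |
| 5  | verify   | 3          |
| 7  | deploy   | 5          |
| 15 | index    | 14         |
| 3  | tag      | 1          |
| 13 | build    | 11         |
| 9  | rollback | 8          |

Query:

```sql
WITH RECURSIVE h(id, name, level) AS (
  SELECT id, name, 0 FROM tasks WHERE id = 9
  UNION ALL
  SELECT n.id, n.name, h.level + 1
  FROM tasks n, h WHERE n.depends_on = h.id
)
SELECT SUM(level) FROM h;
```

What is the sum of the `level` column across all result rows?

6

Base: id=9 (rollback) at level 0.
Iteration 1: rows with depends_on in {9} -> notify (id 10, level 1).
Iteration 2: rows with depends_on in {10} -> sign (id 14, level 2).
Iteration 3: rows with depends_on in {14} -> index (id 15, level 3).
Iteration 4: no rows with depends_on in {15}; recursion stops.
SUM(level) = 0 + 1 + 2 + 3 = 6.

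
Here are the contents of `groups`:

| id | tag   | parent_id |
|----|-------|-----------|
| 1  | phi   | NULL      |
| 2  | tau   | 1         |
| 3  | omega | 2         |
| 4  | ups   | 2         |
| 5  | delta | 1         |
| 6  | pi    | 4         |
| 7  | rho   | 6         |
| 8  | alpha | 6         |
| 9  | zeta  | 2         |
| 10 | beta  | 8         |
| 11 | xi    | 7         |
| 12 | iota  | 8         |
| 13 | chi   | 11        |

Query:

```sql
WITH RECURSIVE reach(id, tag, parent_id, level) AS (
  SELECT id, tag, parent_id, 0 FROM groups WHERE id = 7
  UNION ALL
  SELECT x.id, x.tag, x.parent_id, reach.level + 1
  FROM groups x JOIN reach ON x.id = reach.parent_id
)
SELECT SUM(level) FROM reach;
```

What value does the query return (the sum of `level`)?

10

Base: id=7 (rho), parent_id=6, level 0.
Iteration 1: join on id=6 -> pi (id 6, parent_id=4, level 1).
Iteration 2: join on id=4 -> ups (id 4, parent_id=2, level 2).
Iteration 3: join on id=2 -> tau (id 2, parent_id=1, level 3).
Iteration 4: join on id=1 -> phi (id 1, parent_id=NULL, level 4).
Iteration 5: parent_id is NULL; no match; recursion stops.
SUM(level) = 0 + 1 + 2 + 3 + 4 = 10.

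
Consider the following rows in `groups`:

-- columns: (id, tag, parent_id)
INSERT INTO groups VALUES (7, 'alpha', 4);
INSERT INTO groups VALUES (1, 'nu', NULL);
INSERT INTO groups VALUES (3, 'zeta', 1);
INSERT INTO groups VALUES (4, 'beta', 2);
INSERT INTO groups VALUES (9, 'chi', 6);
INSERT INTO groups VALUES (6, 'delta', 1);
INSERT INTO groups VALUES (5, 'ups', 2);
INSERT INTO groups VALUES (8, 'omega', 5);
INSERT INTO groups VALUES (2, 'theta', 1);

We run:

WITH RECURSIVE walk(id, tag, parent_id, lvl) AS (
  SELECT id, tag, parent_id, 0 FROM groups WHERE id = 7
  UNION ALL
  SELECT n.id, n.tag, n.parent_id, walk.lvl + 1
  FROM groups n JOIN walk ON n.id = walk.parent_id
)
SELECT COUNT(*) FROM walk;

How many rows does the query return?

Base: id=7 (alpha), parent_id=4, lvl 0.
Iteration 1: join on id=4 -> beta (id 4, parent_id=2, lvl 1).
Iteration 2: join on id=2 -> theta (id 2, parent_id=1, lvl 2).
Iteration 3: join on id=1 -> nu (id 1, parent_id=NULL, lvl 3).
Iteration 4: parent_id is NULL; no match; recursion stops.
Total rows emitted: 4.

4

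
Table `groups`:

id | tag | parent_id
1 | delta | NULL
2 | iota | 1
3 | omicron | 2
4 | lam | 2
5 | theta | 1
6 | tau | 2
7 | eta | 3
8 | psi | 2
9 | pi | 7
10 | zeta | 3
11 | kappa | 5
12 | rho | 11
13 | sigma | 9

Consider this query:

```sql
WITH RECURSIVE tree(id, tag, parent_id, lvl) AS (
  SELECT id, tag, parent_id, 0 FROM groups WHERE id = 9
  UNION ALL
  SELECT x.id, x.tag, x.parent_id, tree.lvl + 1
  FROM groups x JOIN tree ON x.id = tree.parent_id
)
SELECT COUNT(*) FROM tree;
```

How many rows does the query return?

Base: id=9 (pi), parent_id=7, lvl 0.
Iteration 1: join on id=7 -> eta (id 7, parent_id=3, lvl 1).
Iteration 2: join on id=3 -> omicron (id 3, parent_id=2, lvl 2).
Iteration 3: join on id=2 -> iota (id 2, parent_id=1, lvl 3).
Iteration 4: join on id=1 -> delta (id 1, parent_id=NULL, lvl 4).
Iteration 5: parent_id is NULL; no match; recursion stops.
Total rows emitted: 5.

5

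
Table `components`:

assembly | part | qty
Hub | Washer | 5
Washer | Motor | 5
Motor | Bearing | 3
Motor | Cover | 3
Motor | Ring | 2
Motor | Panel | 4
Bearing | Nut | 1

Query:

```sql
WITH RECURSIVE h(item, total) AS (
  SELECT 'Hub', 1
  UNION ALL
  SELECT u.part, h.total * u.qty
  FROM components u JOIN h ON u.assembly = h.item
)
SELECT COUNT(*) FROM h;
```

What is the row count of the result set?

Base: (Hub, total=1).
Iteration 1: components of {Hub} -> Washer = 1*5 = 5.
Iteration 2: components of {Washer} -> Motor = 5*5 = 25.
Iteration 3: components of {Motor} -> Bearing = 25*3 = 75, Cover = 25*3 = 75, Panel = 25*4 = 100, Ring = 25*2 = 50.
Iteration 4: components of {Bearing,Cover,Panel,Ring} -> Nut = 75*1 = 75.
Iteration 5: no further components; recursion stops.
Total rows emitted: 8.

8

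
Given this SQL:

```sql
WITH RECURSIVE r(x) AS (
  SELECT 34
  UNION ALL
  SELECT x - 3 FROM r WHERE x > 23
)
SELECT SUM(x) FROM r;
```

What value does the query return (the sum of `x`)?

140

Base: x=34.
Iteration 1: 34 > 23 holds -> x = 34 - 3 = 31.
Iteration 2: 31 > 23 holds -> x = 31 - 3 = 28.
Iteration 3: 28 > 23 holds -> x = 28 - 3 = 25.
Iteration 4: 25 > 23 holds -> x = 25 - 3 = 22.
Iteration 5: 22 > 23 fails; recursion stops.
SUM(x) = 34 + 31 + 28 + 25 + 22 = 140.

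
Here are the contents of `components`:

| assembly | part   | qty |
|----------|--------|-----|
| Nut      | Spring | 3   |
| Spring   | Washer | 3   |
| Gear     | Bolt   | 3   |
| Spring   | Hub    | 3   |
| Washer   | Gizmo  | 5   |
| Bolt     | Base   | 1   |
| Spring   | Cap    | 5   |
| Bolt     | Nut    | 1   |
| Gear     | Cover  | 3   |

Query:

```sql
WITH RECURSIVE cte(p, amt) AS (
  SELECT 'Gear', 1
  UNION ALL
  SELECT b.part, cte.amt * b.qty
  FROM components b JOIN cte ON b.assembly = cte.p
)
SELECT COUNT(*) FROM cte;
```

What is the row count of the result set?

10

Base: (Gear, amt=1).
Iteration 1: components of {Gear} -> Bolt = 1*3 = 3, Cover = 1*3 = 3.
Iteration 2: components of {Bolt,Cover} -> Base = 3*1 = 3, Nut = 3*1 = 3.
Iteration 3: components of {Base,Nut} -> Spring = 3*3 = 9.
Iteration 4: components of {Spring} -> Cap = 9*5 = 45, Hub = 9*3 = 27, Washer = 9*3 = 27.
Iteration 5: components of {Cap,Hub,Washer} -> Gizmo = 27*5 = 135.
Iteration 6: no further components; recursion stops.
Total rows emitted: 10.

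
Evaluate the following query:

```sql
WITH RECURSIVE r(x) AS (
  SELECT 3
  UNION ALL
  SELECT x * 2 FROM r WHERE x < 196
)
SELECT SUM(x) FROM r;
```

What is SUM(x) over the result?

Base: x=3.
Iteration 1: 3 < 196 holds -> x = 3 * 2 = 6.
Iteration 2: 6 < 196 holds -> x = 6 * 2 = 12.
Iteration 3: 12 < 196 holds -> x = 12 * 2 = 24.
Iteration 4: 24 < 196 holds -> x = 24 * 2 = 48.
Iteration 5: 48 < 196 holds -> x = 48 * 2 = 96.
Iteration 6: 96 < 196 holds -> x = 96 * 2 = 192.
Iteration 7: 192 < 196 holds -> x = 192 * 2 = 384.
Iteration 8: 384 < 196 fails; recursion stops.
SUM(x) = 3 + 6 + 12 + 24 + 48 + 96 + 192 + 384 = 765.

765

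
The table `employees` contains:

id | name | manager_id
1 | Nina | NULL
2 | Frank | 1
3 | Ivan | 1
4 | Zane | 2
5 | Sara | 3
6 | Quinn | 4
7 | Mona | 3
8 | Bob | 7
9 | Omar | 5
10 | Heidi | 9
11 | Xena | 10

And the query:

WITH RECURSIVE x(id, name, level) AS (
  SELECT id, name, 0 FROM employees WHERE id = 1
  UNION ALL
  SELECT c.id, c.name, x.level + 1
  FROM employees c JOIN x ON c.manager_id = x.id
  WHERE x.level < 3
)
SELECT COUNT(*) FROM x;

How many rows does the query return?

Base: id=1 (Nina) at level 0.
Iteration 1: rows with manager_id in {1} -> Frank (id 2, level 1), Ivan (id 3, level 1).
Iteration 2: rows with manager_id in {2,3} -> Zane (id 4, level 2), Sara (id 5, level 2), Mona (id 7, level 2).
Iteration 3: rows with manager_id in {4,5,7} -> Quinn (id 6, level 3), Bob (id 8, level 3), Omar (id 9, level 3).
Iteration 4: level < 3 fails for all current rows; recursion stops.
Total rows emitted: 9.

9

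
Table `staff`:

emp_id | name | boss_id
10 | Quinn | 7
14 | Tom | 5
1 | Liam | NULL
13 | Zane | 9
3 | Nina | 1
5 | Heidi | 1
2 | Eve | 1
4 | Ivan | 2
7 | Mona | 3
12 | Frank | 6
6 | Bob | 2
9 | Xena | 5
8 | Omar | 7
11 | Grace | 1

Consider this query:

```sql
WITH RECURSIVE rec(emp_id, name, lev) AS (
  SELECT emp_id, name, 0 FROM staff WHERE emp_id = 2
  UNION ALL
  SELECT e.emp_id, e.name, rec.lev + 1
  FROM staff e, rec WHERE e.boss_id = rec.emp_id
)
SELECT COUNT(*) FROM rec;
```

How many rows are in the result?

4

Base: emp_id=2 (Eve) at lev 0.
Iteration 1: rows with boss_id in {2} -> Ivan (id 4, lev 1), Bob (id 6, lev 1).
Iteration 2: rows with boss_id in {4,6} -> Frank (id 12, lev 2).
Iteration 3: no rows with boss_id in {12}; recursion stops.
Total rows emitted: 4.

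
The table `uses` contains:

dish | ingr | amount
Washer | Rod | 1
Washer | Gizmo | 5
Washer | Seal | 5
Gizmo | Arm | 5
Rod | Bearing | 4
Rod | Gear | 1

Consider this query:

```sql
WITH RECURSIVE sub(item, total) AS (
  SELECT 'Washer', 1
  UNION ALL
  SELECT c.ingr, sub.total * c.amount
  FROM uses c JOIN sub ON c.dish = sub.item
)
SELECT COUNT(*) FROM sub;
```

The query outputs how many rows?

7

Base: (Washer, total=1).
Iteration 1: components of {Washer} -> Gizmo = 1*5 = 5, Rod = 1*1 = 1, Seal = 1*5 = 5.
Iteration 2: components of {Gizmo,Rod,Seal} -> Arm = 5*5 = 25, Bearing = 1*4 = 4, Gear = 1*1 = 1.
Iteration 3: no further components; recursion stops.
Total rows emitted: 7.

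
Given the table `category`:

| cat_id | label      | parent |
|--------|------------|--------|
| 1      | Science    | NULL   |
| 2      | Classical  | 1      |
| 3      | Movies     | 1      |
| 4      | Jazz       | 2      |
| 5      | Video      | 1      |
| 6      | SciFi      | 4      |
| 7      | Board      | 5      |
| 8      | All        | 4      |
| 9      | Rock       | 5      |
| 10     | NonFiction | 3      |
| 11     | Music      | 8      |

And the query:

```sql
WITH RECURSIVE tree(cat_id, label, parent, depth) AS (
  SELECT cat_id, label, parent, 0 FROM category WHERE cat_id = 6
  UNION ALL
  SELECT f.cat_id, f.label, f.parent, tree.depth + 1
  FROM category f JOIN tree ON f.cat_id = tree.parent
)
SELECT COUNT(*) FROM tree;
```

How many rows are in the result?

4

Base: cat_id=6 (SciFi), parent=4, depth 0.
Iteration 1: join on cat_id=4 -> Jazz (id 4, parent=2, depth 1).
Iteration 2: join on cat_id=2 -> Classical (id 2, parent=1, depth 2).
Iteration 3: join on cat_id=1 -> Science (id 1, parent=NULL, depth 3).
Iteration 4: parent is NULL; no match; recursion stops.
Total rows emitted: 4.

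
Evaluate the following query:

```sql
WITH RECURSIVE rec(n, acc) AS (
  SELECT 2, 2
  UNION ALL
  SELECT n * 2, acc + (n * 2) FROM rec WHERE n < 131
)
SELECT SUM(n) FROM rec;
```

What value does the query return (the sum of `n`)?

Base: n=2, acc=2.
Iteration 1: 2 < 131 holds -> n = 2 * 2 = 4, acc = 2 + 4 = 6.
Iteration 2: 4 < 131 holds -> n = 4 * 2 = 8, acc = 6 + 8 = 14.
Iteration 3: 8 < 131 holds -> n = 8 * 2 = 16, acc = 14 + 16 = 30.
Iteration 4: 16 < 131 holds -> n = 16 * 2 = 32, acc = 30 + 32 = 62.
Iteration 5: 32 < 131 holds -> n = 32 * 2 = 64, acc = 62 + 64 = 126.
Iteration 6: 64 < 131 holds -> n = 64 * 2 = 128, acc = 126 + 128 = 254.
Iteration 7: 128 < 131 holds -> n = 128 * 2 = 256, acc = 254 + 256 = 510.
Iteration 8: 256 < 131 fails; recursion stops.
SUM(n) = 2 + 4 + 8 + 16 + 32 + 64 + 128 + 256 = 510.

510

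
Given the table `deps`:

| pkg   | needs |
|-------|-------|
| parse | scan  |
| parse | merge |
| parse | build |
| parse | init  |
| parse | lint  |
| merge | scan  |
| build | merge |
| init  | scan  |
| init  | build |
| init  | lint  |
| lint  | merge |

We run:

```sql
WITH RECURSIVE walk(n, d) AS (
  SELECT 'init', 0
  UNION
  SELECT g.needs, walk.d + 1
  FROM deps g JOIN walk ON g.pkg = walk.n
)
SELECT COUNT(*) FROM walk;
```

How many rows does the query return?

Base: (init, d=0).
Iteration 1: edges from {init} -> (build, d=1), (lint, d=1), (scan, d=1).
Iteration 2: edges from {build,lint,scan} -> (merge, d=2). [UNION drops 1 duplicate row(s)]
Iteration 3: edges from {merge} -> (scan, d=3).
Iteration 4: no outgoing edges from {scan}; recursion stops.
Total rows emitted: 6.

6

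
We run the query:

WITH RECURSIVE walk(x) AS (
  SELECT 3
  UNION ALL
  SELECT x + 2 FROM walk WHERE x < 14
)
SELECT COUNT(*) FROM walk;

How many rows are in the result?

Base: x=3.
Iteration 1: 3 < 14 holds -> x = 3 + 2 = 5.
Iteration 2: 5 < 14 holds -> x = 5 + 2 = 7.
Iteration 3: 7 < 14 holds -> x = 7 + 2 = 9.
Iteration 4: 9 < 14 holds -> x = 9 + 2 = 11.
Iteration 5: 11 < 14 holds -> x = 11 + 2 = 13.
Iteration 6: 13 < 14 holds -> x = 13 + 2 = 15.
Iteration 7: 15 < 14 fails; recursion stops.
Total rows emitted: 7.

7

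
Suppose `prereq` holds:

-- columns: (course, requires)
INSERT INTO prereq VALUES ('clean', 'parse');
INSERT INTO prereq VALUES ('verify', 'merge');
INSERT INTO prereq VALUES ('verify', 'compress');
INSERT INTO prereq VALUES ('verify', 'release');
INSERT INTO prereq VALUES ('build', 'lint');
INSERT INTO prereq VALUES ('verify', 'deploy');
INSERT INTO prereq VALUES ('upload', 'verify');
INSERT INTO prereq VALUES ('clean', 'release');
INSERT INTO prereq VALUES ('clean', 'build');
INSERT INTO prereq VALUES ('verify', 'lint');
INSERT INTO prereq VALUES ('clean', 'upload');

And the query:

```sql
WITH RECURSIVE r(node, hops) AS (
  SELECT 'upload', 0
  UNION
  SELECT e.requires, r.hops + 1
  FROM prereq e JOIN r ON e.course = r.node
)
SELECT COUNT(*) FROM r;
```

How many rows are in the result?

7

Base: (upload, hops=0).
Iteration 1: edges from {upload} -> (verify, hops=1).
Iteration 2: edges from {verify} -> (compress, hops=2), (deploy, hops=2), (lint, hops=2), (merge, hops=2), (release, hops=2).
Iteration 3: no outgoing edges from {compress,deploy,lint,merge,release}; recursion stops.
Total rows emitted: 7.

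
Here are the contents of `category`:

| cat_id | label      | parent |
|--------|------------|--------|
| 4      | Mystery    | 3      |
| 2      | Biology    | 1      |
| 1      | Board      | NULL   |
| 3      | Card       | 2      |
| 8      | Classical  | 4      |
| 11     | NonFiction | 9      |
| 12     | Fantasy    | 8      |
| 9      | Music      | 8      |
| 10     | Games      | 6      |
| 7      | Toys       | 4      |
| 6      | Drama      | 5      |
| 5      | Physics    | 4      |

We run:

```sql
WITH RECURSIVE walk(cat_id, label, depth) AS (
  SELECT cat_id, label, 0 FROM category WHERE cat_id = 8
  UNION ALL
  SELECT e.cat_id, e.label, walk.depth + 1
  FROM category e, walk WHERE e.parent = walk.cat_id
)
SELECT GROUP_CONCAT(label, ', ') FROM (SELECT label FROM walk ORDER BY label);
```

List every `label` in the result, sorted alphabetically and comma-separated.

Base: cat_id=8 (Classical) at depth 0.
Iteration 1: rows with parent in {8} -> Music (id 9, depth 1), Fantasy (id 12, depth 1).
Iteration 2: rows with parent in {9,12} -> NonFiction (id 11, depth 2).
Iteration 3: no rows with parent in {11}; recursion stops.

Classical, Fantasy, Music, NonFiction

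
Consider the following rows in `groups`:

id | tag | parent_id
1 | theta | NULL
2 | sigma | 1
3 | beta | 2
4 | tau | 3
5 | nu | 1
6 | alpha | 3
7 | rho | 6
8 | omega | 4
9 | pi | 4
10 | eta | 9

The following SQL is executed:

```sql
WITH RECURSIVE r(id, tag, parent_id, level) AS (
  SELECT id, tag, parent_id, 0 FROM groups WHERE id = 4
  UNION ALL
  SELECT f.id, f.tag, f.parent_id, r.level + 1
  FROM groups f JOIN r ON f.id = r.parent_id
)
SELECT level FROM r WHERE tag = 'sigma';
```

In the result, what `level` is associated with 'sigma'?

2

Base: id=4 (tau), parent_id=3, level 0.
Iteration 1: join on id=3 -> beta (id 3, parent_id=2, level 1).
Iteration 2: join on id=2 -> sigma (id 2, parent_id=1, level 2).
Iteration 3: join on id=1 -> theta (id 1, parent_id=NULL, level 3).
Iteration 4: parent_id is NULL; no match; recursion stops.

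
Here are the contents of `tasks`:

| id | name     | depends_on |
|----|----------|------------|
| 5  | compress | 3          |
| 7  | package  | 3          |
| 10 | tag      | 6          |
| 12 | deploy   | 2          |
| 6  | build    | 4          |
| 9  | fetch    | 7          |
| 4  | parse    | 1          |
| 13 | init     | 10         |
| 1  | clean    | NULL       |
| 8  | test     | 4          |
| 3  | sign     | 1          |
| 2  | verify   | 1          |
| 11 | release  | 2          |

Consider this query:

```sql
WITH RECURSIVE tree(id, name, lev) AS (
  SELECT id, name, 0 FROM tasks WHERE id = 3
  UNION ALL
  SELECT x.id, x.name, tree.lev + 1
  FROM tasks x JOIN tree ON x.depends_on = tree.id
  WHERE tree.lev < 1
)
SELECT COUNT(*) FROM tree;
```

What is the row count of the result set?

Base: id=3 (sign) at lev 0.
Iteration 1: rows with depends_on in {3} -> compress (id 5, lev 1), package (id 7, lev 1).
Iteration 2: lev < 1 fails for all current rows; recursion stops.
Total rows emitted: 3.

3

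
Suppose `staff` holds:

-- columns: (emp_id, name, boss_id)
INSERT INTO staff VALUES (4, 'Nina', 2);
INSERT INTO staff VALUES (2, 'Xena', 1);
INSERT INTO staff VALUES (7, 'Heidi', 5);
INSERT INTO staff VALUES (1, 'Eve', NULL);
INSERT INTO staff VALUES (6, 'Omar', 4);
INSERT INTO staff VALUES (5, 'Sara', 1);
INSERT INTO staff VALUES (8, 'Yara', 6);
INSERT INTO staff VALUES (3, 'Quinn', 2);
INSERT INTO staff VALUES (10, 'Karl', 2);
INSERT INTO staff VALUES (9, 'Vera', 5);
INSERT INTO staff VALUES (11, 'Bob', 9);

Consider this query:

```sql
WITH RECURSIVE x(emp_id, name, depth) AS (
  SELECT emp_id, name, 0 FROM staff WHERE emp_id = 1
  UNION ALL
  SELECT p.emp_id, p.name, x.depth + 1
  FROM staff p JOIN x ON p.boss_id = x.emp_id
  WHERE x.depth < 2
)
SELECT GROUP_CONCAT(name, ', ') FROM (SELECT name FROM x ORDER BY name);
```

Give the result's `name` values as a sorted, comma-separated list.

Eve, Heidi, Karl, Nina, Quinn, Sara, Vera, Xena

Base: emp_id=1 (Eve) at depth 0.
Iteration 1: rows with boss_id in {1} -> Xena (id 2, depth 1), Sara (id 5, depth 1).
Iteration 2: rows with boss_id in {2,5} -> Quinn (id 3, depth 2), Nina (id 4, depth 2), Heidi (id 7, depth 2), Vera (id 9, depth 2), Karl (id 10, depth 2).
Iteration 3: depth < 2 fails for all current rows; recursion stops.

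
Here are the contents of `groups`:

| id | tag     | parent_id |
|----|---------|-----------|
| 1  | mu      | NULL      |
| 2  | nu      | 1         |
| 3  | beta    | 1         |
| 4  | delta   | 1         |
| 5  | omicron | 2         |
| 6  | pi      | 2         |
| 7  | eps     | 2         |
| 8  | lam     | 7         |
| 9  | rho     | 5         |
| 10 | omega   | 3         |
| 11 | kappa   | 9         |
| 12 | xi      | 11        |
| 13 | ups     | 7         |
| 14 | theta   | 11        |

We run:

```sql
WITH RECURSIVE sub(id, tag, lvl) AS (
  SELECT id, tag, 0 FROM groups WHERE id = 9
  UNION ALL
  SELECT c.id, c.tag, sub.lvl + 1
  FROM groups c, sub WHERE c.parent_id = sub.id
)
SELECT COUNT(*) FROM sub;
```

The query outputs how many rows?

4

Base: id=9 (rho) at lvl 0.
Iteration 1: rows with parent_id in {9} -> kappa (id 11, lvl 1).
Iteration 2: rows with parent_id in {11} -> xi (id 12, lvl 2), theta (id 14, lvl 2).
Iteration 3: no rows with parent_id in {12,14}; recursion stops.
Total rows emitted: 4.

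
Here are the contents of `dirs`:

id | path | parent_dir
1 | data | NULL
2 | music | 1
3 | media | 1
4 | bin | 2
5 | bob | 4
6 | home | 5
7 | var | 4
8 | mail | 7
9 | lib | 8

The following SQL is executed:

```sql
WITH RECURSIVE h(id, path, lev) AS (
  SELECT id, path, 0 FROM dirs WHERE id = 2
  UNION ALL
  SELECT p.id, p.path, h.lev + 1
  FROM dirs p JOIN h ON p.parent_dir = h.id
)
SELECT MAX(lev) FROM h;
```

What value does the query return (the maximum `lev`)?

Base: id=2 (music) at lev 0.
Iteration 1: rows with parent_dir in {2} -> bin (id 4, lev 1).
Iteration 2: rows with parent_dir in {4} -> bob (id 5, lev 2), var (id 7, lev 2).
Iteration 3: rows with parent_dir in {5,7} -> home (id 6, lev 3), mail (id 8, lev 3).
Iteration 4: rows with parent_dir in {6,8} -> lib (id 9, lev 4).
Iteration 5: no rows with parent_dir in {9}; recursion stops.
lev values: 0, 1, 2, 2, 3, 3, 4; the maximum is 4.

4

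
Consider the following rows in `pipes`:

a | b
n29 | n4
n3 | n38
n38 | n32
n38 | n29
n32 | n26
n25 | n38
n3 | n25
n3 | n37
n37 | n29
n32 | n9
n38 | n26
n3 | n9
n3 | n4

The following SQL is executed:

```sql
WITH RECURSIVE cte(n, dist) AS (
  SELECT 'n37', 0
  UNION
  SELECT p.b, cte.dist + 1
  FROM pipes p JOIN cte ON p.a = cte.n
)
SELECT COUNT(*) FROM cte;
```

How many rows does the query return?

3

Base: (n37, dist=0).
Iteration 1: edges from {n37} -> (n29, dist=1).
Iteration 2: edges from {n29} -> (n4, dist=2).
Iteration 3: no outgoing edges from {n4}; recursion stops.
Total rows emitted: 3.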